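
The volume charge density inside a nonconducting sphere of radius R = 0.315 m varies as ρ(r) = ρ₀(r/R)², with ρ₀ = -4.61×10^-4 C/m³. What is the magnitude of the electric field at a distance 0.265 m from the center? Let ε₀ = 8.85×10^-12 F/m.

E = 1.95×10^6 N/C

By spherical symmetry E is radial; choose a Gaussian sphere of radius r = 0.265 m (r < R).
Q_enc = ∫₀^r ρ(r')·4πr'² dr' = (4πρ₀/R²) ∫₀^r r'^4 dr' = 4πρ₀ r^5/(5·R²) = -1.526×10^-5 C.
Applying ∮E·dA = Q_enc/ε₀ with Φ = E(4πr²):
E = |Q_enc|/(4πε₀r²) = (1.526×10^-5)/(4π·8.85×10^-12·(0.265)²) = 1.95e6 N/C.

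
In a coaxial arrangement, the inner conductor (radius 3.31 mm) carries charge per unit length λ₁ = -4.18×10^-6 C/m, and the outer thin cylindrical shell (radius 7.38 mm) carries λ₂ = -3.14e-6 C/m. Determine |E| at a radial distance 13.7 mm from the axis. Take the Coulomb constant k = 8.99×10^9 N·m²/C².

Choose a coaxial cylinder of radius r = 13.7 mm (arbitrary length L) as the Gaussian surface (r > 7.38 mm, enclosing both).
λ_enc = λ₁ + λ₂ = (-4.18×10^-6) + (-3.14×10^-6) = -7.32×10^-6 C/m.
By Gauss's law (flux through the curved wall only), E·2πrL = λ_enc L/ε₀.
E = 2k|λ_enc|/r = 2(8.99×10^9)(7.32×10^-6)/(0.0137) = 9.61×10^6 N/C.

E ≈ 9.61×10^6 N/C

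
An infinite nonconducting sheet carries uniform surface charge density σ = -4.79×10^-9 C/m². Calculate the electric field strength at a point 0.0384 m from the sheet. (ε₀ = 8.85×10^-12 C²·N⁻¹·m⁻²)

|E| = 271 N/C

The symmetry is planar: E is normal to the sheet and the same magnitude on both sides. Take a pillbox straddling the sheet with end-cap area A.
Flux Φ = 2EA and Q_enc = σA, so 2EA = σA/ε₀ ⇒ E = |σ|/(2ε₀), independent of distance.
E = |σ|/(2ε₀) = (4.79×10^-9)/(2·8.85×10^-12) = 271 N/C.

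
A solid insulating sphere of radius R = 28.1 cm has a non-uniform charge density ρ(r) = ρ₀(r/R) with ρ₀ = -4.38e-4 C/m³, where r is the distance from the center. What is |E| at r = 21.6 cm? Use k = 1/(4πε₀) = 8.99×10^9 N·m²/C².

By spherical symmetry E is radial; choose a Gaussian sphere of radius r = 21.6 cm (r < R).
Q_enc = ∫₀^r ρ(r')·4πr'² dr' = (4πρ₀/R) ∫₀^r r'^3 dr' = 4πρ₀ r^4/(4·R) = -1.066×10^-5 C.
Since E is radial and uniform over the Gaussian sphere, Φ = E·4πr² = Q_enc/ε₀.
E = k|Q_enc|/r² = (8.99×10^9)(1.066×10^-5)/(0.216)² = 2.05×10^6 N/C.

E = 2.05×10^6 N/C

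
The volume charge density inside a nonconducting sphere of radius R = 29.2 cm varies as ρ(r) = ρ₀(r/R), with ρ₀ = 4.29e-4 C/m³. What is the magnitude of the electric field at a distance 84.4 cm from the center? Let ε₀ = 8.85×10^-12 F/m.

E ≈ 4.24e5 N/C

Symmetry ⇒ E = E(r) r̂. Gaussian sphere of radius r = 84.4 cm (r > R, all charge enclosed).
Q_enc = 4π ∫₀^R ρ₀(r'/R)^1 r'² dr' = 4πρ₀R³/4 = 3.355×10^-5 C.
Applying ∮E·dA = Q_enc/ε₀ with Φ = E(4πr²):
E = |Q_enc|/(4πε₀r²) = (3.355e-5)/(4π·8.85×10^-12·(0.844)²) = 4.24×10^5 N/C.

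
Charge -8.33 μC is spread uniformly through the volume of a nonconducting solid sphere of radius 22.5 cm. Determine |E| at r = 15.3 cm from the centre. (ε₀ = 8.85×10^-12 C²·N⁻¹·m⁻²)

|E| ≈ 1.01×10^6 V/m

Use a concentric Gaussian sphere at r = 15.3 cm (r < R).
Only the charge within r is enclosed: Q_enc = Q·(r/R)³ = (-8.33 μC)·(15.3 cm/22.5 cm)³ = -2.619×10^-6 C.
Gauss's law: E·4πr² = Q_enc/ε₀.
E = |Q_enc|/(4πε₀r²) = (2.619e-6)/(4π·8.85×10^-12·(0.153)²) = 1.01×10^6 N/C.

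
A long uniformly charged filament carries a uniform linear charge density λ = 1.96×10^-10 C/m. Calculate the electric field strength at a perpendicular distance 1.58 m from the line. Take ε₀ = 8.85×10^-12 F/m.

Choose a coaxial cylinder of radius r = 1.58 m (arbitrary length L) as the Gaussian surface.
Q_enc = λL, so λ_enc = 1.96×10^-10 C/m.
Applying ∮E·dA = Q_enc/ε₀ with the end caps contributing no flux:
E = |λ_enc|/(2πε₀r) = (1.96×10^-10)/(2π·8.85×10^-12·1.58) = 2.23 N/C.

E ≈ 2.23 N/C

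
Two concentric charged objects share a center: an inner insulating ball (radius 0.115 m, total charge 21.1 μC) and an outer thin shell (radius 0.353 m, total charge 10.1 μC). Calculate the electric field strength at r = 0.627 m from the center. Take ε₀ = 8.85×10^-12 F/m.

E ≈ 7.14×10^5 N/C

Symmetry ⇒ E = E(r) r̂. Gaussian sphere of radius r = 0.627 m (r > 0.353 m, enclosing both).
Q_enc = (21.1 μC) + (10.1 μC) = 3.12×10^-5 C.
Since E is radial and uniform over the Gaussian sphere, Φ = E·4πr² = Q_enc/ε₀.
E = |Q_enc|/(4πε₀r²) = (3.12×10^-5)/(4π·8.85×10^-12·(0.627)²) = 7.14×10^5 N/C.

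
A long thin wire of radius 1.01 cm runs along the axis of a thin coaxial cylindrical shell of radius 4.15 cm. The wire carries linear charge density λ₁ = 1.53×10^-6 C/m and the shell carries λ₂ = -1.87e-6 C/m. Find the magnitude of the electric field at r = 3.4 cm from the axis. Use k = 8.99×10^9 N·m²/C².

Take a coaxial cylindrical Gaussian surface of radius r = 3.4 cm and length L (between the conductors, 1.01 cm < r < 4.15 cm).
Only the inner wire is enclosed; the outer shell contributes nothing inside itself. λ_enc = λ₁ = 1.53e-6 C/m.
By Gauss's law (flux through the curved wall only), E·2πrL = λ_enc L/ε₀.
E = 2k|λ_enc|/r = 2(8.99×10^9)(1.53×10^-6)/(0.034) = 8.09×10^5 N/C.

E = 8.09e5 V/m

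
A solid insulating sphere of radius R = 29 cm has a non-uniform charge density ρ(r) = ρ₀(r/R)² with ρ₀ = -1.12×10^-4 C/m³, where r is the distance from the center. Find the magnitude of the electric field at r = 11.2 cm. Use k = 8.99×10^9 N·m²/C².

|E| = 4.23e4 N/C

Use a concentric Gaussian sphere at r = 11.2 cm (r < R).
Q_enc = ∫₀^r ρ(r')·4πr'² dr' = (4πρ₀/R²) ∫₀^r r'^4 dr' = 4πρ₀ r^5/(5·R²) = -5.899×10^-8 C.
By Gauss's law, ∮E·dA = E·4πr² = Q_enc/ε₀.
E = k|Q_enc|/r² = (8.99×10^9)(5.899e-8)/(0.112)² = 4.23×10^4 N/C.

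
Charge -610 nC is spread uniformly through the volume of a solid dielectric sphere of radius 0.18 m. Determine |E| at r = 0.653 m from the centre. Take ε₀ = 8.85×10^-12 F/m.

Take a concentric spherical Gaussian surface of radius r = 0.653 m (r > R, so the entire charge is enclosed).
Q_enc = -610 nC = -6.10e-7 C.
Gauss's law: E·4πr² = Q_enc/ε₀.
E = |Q_enc|/(4πε₀r²) = (6.10×10^-7)/(4π·8.85×10^-12·(0.653)²) = 1.29×10^4 N/C.

|E| = 1.29e4 V/m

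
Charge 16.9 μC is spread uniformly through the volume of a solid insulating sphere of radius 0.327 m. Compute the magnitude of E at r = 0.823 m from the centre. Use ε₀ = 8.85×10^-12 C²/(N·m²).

Use a concentric Gaussian sphere at r = 0.823 m (r > R, so the entire charge is enclosed).
Q_enc = 16.9 μC = 1.69×10^-5 C.
Since E is radial and uniform over the Gaussian sphere, Φ = E·4πr² = Q_enc/ε₀.
E = |Q_enc|/(4πε₀r²) = (1.69×10^-5)/(4π·8.85×10^-12·(0.823)²) = 2.24×10^5 N/C.

2.24×10^5 N/C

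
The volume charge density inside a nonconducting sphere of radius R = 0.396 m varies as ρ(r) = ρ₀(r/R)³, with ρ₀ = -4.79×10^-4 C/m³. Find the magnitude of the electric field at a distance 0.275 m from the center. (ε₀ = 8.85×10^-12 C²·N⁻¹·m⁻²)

E = 8.31×10^5 N/C

Take a concentric spherical Gaussian surface of radius r = 0.275 m (r < R).
Q_enc = ∫₀^r ρ(r')·4πr'² dr' = (4πρ₀/R³) ∫₀^r r'^5 dr' = 4πρ₀ r^6/(6·R³) = -6.987e-6 C.
Applying ∮E·dA = Q_enc/ε₀ with Φ = E(4πr²):
E = |Q_enc|/(4πε₀r²) = (6.987e-6)/(4π·8.85×10^-12·(0.275)²) = 8.31×10^5 N/C.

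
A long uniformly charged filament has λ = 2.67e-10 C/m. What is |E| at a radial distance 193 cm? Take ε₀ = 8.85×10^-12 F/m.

Take a coaxial cylindrical Gaussian surface of radius r = 193 cm and length L.
Q_enc = λL, so λ_enc = 2.67×10^-10 C/m.
Since E is radial and uniform over the curved surface, Φ = E·2πrL = Q_enc/ε₀ = λ_enc L/ε₀.
E = |λ_enc|/(2πε₀r) = (2.67×10^-10)/(2π·8.85×10^-12·1.93) = 2.49 N/C.

2.49 N/C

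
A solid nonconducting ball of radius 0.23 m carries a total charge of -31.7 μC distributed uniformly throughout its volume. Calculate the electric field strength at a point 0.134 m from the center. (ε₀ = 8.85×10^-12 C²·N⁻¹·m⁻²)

E = 3.14e6 N/C

By spherical symmetry E is radial; choose a Gaussian sphere of radius r = 0.134 m (r < R).
Only the charge within r is enclosed: Q_enc = Q·(r/R)³ = (-31.7 μC)·(0.134 m/0.23 m)³ = -6.269e-6 C.
Gauss's law: E·4πr² = Q_enc/ε₀.
E = |Q_enc|/(4πε₀r²) = (6.269×10^-6)/(4π·8.85×10^-12·(0.134)²) = 3.14×10^6 N/C.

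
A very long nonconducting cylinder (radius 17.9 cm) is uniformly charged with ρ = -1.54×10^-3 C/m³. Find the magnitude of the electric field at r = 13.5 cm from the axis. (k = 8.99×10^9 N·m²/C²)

Take a coaxial cylindrical Gaussian surface of radius r = 13.5 cm and length L (r < R).
Enclosed charge per unit length: λ_enc = ρ·πr² = (-1.54e-3)π(0.135)² = -8.817e-5 C/m.
Gauss's law: E·2πrL = λ_enc L/ε₀.
E = 2k|λ_enc|/r = 2(8.99×10^9)(8.817e-5)/(0.135) = 1.17×10^7 N/C.

|E| = 1.17×10^7 N/C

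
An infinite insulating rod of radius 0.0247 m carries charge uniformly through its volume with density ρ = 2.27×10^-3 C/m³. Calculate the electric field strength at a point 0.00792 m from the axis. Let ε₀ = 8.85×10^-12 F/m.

Choose a coaxial cylinder of radius r = 0.00792 m (arbitrary length L) as the Gaussian surface (r < R).
Charge inside radius r per length L is ρ·πr²·L, so λ_enc = ρπr² = 4.473×10^-7 C/m.
By Gauss's law (flux through the curved wall only), E·2πrL = λ_enc L/ε₀.
E = |λ_enc|/(2πε₀r) = (4.473×10^-7)/(2π·8.85×10^-12·0.00792) = 1.02e6 N/C.

E ≈ 1.02e6 V/m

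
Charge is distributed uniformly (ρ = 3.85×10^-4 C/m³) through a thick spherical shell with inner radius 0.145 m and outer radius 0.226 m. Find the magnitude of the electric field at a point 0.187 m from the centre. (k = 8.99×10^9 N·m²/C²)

Take a concentric spherical Gaussian surface of radius r = 0.187 m (within the shell material, 0.145 m < r < 0.226 m).
Only the shell between 0.145 m and r is enclosed: Q_enc = ρ·(4π/3)(r³ − a³) = (3.85×10^-4)·(4π/3)·((0.187)³ − (0.145)³) = 5.629×10^-6 C.
Since E is radial and uniform over the Gaussian sphere, Φ = E·4πr² = Q_enc/ε₀.
E = k|Q_enc|/r² = (8.99×10^9)(5.629×10^-6)/(0.187)² = 1.45×10^6 N/C.

E ≈ 1.45×10^6 V/m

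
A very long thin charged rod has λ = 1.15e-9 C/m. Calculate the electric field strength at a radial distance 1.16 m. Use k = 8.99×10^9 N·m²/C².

17.8 N/C

By cylindrical symmetry E is radial; use a coaxial Gaussian cylinder of radius 1.16 m and length L.
Q_enc = λL, so λ_enc = 1.15e-9 C/m.
By Gauss's law (flux through the curved wall only), E·2πrL = λ_enc L/ε₀.
E = 2k|λ_enc|/r = 2(8.99×10^9)(1.15×10^-9)/(1.16) = 17.8 N/C.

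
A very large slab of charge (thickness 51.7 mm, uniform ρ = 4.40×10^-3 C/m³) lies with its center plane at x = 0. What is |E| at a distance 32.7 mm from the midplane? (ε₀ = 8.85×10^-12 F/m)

The point |x| = 32.7 mm lies outside the slab (half-thickness 0.02585 m). A symmetric pillbox spanning the full slab encloses Q_enc = ρ·d·A.
Flux = 2EA ⇒ E = |ρ|d/(2ε₀), independent of distance outside.
E = (4.40e-3)(0.0517)/(2·8.85×10^-12) = 1.29e7 N/C.

1.29×10^7 N/C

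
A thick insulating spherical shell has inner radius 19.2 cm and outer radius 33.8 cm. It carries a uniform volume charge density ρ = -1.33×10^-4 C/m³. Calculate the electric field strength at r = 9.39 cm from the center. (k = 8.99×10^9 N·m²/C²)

Use a concentric Gaussian sphere at r = 9.39 cm (r < 19.2 cm, inside the empty cavity).
Q_enc = 0 (all charge lies at larger r); Gauss's law gives E = 0.

|E| = 0 N/C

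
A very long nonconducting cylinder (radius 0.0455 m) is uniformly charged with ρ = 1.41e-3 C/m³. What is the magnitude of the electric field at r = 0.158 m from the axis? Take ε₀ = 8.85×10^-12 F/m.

Coaxial Gaussian cylinder, radius r = 0.158 m, length L (r > 0.0455 m, full cross-section enclosed).
λ_enc = ρ·πR² = (1.41e-3)π(0.0455)² = 9.17×10^-6 C/m.
By Gauss's law (flux through the curved wall only), E·2πrL = λ_enc L/ε₀.
E = |λ_enc|/(2πε₀r) = (9.17×10^-6)/(2π·8.85×10^-12·0.158) = 1.04e6 N/C.

E = 1.04×10^6 V/m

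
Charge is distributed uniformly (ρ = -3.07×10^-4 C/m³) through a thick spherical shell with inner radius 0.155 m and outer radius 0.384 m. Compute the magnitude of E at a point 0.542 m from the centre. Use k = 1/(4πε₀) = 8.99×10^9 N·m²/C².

By spherical symmetry E is radial; choose a Gaussian sphere of radius r = 0.542 m (r > 0.384 m, enclosing the whole shell).
Q_enc = ρ·(4π/3)(b³ − a³) = (-3.07×10^-4)·(4π/3)·((0.384)³ − (0.155)³) = -6.803×10^-5 C.
Applying ∮E·dA = Q_enc/ε₀ with Φ = E(4πr²):
E = k|Q_enc|/r² = (8.99×10^9)(6.803×10^-5)/(0.542)² = 2.08e6 N/C.

E ≈ 2.08×10^6 N/C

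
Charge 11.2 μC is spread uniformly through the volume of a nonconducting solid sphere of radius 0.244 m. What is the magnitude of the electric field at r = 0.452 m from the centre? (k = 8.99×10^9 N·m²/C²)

Use a concentric Gaussian sphere at r = 0.452 m (r > R, so the entire charge is enclosed).
Q_enc = 11.2 μC = 1.12e-5 C.
Since E is radial and uniform over the Gaussian sphere, Φ = E·4πr² = Q_enc/ε₀.
E = k|Q_enc|/r² = (8.99×10^9)(1.12×10^-5)/(0.452)² = 4.93e5 N/C.

|E| = 4.93e5 V/m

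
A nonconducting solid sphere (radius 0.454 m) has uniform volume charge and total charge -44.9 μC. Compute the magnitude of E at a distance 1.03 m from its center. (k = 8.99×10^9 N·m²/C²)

By spherical symmetry E is radial; choose a Gaussian sphere of radius r = 1.03 m (r > R, so the entire charge is enclosed).
Q_enc = -44.9 μC = -4.49×10^-5 C.
Since E is radial and uniform over the Gaussian sphere, Φ = E·4πr² = Q_enc/ε₀.
E = k|Q_enc|/r² = (8.99×10^9)(4.49×10^-5)/(1.03)² = 3.80×10^5 N/C.

|E| = 3.80×10^5 V/m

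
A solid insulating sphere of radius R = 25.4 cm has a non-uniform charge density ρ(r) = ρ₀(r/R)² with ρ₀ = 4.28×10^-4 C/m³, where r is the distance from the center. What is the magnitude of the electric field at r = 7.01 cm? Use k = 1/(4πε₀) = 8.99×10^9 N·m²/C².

E ≈ 5.16×10^4 V/m

Symmetry ⇒ E = E(r) r̂. Gaussian sphere of radius r = 7.01 cm (r < R).
Q_enc = ∫₀^r ρ(r')·4πr'² dr' = (4πρ₀/R²) ∫₀^r r'^4 dr' = 4πρ₀ r^5/(5·R²) = 2.822e-8 C.
By Gauss's law, ∮E·dA = E·4πr² = Q_enc/ε₀.
E = k|Q_enc|/r² = (8.99×10^9)(2.822e-8)/(0.0701)² = 5.16×10^4 N/C.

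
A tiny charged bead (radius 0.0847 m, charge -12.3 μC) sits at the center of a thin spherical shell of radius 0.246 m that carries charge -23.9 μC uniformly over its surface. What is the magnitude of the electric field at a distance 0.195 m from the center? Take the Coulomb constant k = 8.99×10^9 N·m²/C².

By spherical symmetry E is radial; choose a Gaussian sphere of radius r = 0.195 m (between the bodies, 0.0847 m < r < 0.246 m).
The shell at 0.246 m lies outside the Gaussian surface, so Q_enc = -12.3 μC = -1.23×10^-5 C.
By Gauss's law, ∮E·dA = E·4πr² = Q_enc/ε₀.
E = k|Q_enc|/r² = (8.99×10^9)(1.23×10^-5)/(0.195)² = 2.91×10^6 N/C.

E ≈ 2.91e6 N/C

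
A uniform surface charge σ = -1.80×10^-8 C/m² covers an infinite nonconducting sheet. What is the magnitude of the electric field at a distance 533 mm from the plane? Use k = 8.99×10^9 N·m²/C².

The symmetry is planar: E is normal to the sheet and the same magnitude on both sides. Take a pillbox straddling the sheet with end-cap area A.
Flux Φ = 2EA and Q_enc = σA, so 2EA = σA/ε₀ ⇒ E = |σ|/(2ε₀), independent of distance.
E = 2πk|σ| = 2π(8.99×10^9)(1.80×10^-8) = 1.02×10^3 N/C.

E = 1.02×10^3 V/m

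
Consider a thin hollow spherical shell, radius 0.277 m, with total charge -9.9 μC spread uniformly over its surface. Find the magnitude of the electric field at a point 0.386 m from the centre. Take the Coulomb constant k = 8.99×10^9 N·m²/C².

E ≈ 5.97×10^5 N/C

Use a concentric Gaussian sphere at r = 0.386 m (r > 0.277 m).
The entire shell is enclosed: Q_enc = -9.90×10^-6 C.
Gauss's law: E·4πr² = Q_enc/ε₀.
E = k|Q_enc|/r² = (8.99×10^9)(9.90e-6)/(0.386)² = 5.97e5 N/C.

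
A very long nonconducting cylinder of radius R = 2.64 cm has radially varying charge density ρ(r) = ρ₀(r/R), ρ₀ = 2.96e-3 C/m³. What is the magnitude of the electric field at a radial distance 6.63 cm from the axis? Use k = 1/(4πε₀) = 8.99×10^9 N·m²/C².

1.17×10^6 N/C

Choose a coaxial cylinder of radius r = 6.63 cm (arbitrary length L) as the Gaussian surface (r > R, full charge per length enclosed).
λ_enc = 2π ∫₀^R ρ₀(r'/R)^1 r' dr' = 2πρ₀R²/3 = 4.321e-6 C/m.
Applying ∮E·dA = Q_enc/ε₀ with the end caps contributing no flux:
E = 2k|λ_enc|/r = 2(8.99×10^9)(4.321×10^-6)/(0.0663) = 1.17e6 N/C.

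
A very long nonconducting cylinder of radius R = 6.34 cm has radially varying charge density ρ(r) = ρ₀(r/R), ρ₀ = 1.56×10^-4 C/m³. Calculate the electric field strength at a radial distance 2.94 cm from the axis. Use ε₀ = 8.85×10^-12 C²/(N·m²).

By cylindrical symmetry E is radial; use a coaxial Gaussian cylinder of radius 2.94 cm and length L (r < R).
λ_enc = ∫₀^r ρ(r')·2πr' dr' = (2πρ₀/R)·r^3/3 = 1.31×10^-7 C/m.
Applying ∮E·dA = Q_enc/ε₀ with the end caps contributing no flux:
E = |λ_enc|/(2πε₀r) = (1.31×10^-7)/(2π·8.85×10^-12·0.0294) = 8.01×10^4 N/C.

|E| = 8.01×10^4 N/C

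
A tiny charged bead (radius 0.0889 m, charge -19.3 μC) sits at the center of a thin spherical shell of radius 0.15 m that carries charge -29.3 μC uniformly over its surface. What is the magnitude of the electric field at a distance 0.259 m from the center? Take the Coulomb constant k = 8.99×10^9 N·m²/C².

|E| = 6.51×10^6 V/m

Symmetry ⇒ E = E(r) r̂. Gaussian sphere of radius r = 0.259 m (r > 0.15 m, enclosing both).
Q_enc = (-19.3 μC) + (-29.3 μC) = -4.86e-5 C.
Since E is radial and uniform over the Gaussian sphere, Φ = E·4πr² = Q_enc/ε₀.
E = k|Q_enc|/r² = (8.99×10^9)(4.86×10^-5)/(0.259)² = 6.51×10^6 N/C.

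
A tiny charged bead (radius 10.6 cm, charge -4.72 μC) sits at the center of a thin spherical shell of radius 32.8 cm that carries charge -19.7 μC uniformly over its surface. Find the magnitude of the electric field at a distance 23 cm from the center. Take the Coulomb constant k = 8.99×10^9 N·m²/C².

8.02×10^5 N/C

Take a concentric spherical Gaussian surface of radius r = 23 cm (between the bodies, 10.6 cm < r < 32.8 cm).
The shell at 32.8 cm lies outside the Gaussian surface, so Q_enc = -4.72 μC = -4.72×10^-6 C.
Gauss's law: E·4πr² = Q_enc/ε₀.
E = k|Q_enc|/r² = (8.99×10^9)(4.72×10^-6)/(0.23)² = 8.02×10^5 N/C.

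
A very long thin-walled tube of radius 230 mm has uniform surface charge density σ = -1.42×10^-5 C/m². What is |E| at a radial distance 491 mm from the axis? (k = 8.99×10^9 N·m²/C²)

Take a coaxial cylindrical Gaussian surface of radius r = 491 mm and length L (r > 230 mm).
The whole shell is enclosed: λ_enc = σ·2πR = (-1.42×10^-5)·2π·(0.23) = -2.052×10^-5 C/m.
By Gauss's law (flux through the curved wall only), E·2πrL = λ_enc L/ε₀.
E = 2k|λ_enc|/r = 2(8.99×10^9)(2.052×10^-5)/(0.491) = 7.51×10^5 N/C.

|E| = 7.51e5 N/C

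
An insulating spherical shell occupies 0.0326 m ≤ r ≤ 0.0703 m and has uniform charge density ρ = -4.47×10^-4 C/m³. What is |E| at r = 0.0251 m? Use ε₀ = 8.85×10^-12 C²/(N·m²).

Use a concentric Gaussian sphere at r = 0.0251 m (r < 0.0326 m, inside the empty cavity).
Q_enc = 0 (all charge lies at larger r); Gauss's law gives E = 0.

|E| = 0 N/C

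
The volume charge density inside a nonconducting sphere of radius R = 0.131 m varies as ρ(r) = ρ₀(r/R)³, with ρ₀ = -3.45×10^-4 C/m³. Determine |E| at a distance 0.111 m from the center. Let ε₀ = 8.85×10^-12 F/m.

|E| = 4.39×10^5 N/C

Use a concentric Gaussian sphere at r = 0.111 m (r < R).
Integrate the density: Q_enc = 4π ∫₀^r ρ₀(r'/R)^3 r'² dr' = 4πρ₀ r^6/(6·R³) = -6.012×10^-7 C.
Applying ∮E·dA = Q_enc/ε₀ with Φ = E(4πr²):
E = |Q_enc|/(4πε₀r²) = (6.012×10^-7)/(4π·8.85×10^-12·(0.111)²) = 4.39×10^5 N/C.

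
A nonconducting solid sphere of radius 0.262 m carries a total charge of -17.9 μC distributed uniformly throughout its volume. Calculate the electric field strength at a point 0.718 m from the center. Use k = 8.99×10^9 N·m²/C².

E ≈ 3.12e5 N/C

Take a concentric spherical Gaussian surface of radius r = 0.718 m (r > R, so the entire charge is enclosed).
Q_enc = -17.9 μC = -1.79×10^-5 C.
Since E is radial and uniform over the Gaussian sphere, Φ = E·4πr² = Q_enc/ε₀.
E = k|Q_enc|/r² = (8.99×10^9)(1.79×10^-5)/(0.718)² = 3.12e5 N/C.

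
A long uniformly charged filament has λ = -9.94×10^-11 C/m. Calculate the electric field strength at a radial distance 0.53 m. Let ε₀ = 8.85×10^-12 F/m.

E = 3.37 N/C

Take a coaxial cylindrical Gaussian surface of radius r = 0.53 m and length L.
Q_enc = λL, so λ_enc = -9.94×10^-11 C/m.
Since E is radial and uniform over the curved surface, Φ = E·2πrL = Q_enc/ε₀ = λ_enc L/ε₀.
E = |λ_enc|/(2πε₀r) = (9.94e-11)/(2π·8.85×10^-12·0.53) = 3.37 N/C.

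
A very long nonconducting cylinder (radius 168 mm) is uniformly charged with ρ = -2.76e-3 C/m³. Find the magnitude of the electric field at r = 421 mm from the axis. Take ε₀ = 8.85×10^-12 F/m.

Choose a coaxial cylinder of radius r = 421 mm (arbitrary length L) as the Gaussian surface (r > 168 mm, full cross-section enclosed).
λ_enc = ρ·πR² = (-2.76×10^-3)π(0.168)² = -2.447×10^-4 C/m.
By Gauss's law (flux through the curved wall only), E·2πrL = λ_enc L/ε₀.
E = |λ_enc|/(2πε₀r) = (2.447e-4)/(2π·8.85×10^-12·0.421) = 1.05e7 N/C.

|E| ≈ 1.05e7 N/C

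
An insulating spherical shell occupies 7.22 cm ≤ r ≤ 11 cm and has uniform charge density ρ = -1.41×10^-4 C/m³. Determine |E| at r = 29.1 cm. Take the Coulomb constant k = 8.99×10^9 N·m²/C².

5.99×10^4 N/C

By spherical symmetry E is radial; choose a Gaussian sphere of radius r = 29.1 cm (r > 11 cm, enclosing the whole shell).
Q_enc = ρ·(4π/3)(b³ − a³) = (-1.41×10^-4)·(4π/3)·((0.11)³ − (0.0722)³) = -5.638×10^-7 C.
Applying ∮E·dA = Q_enc/ε₀ with Φ = E(4πr²):
E = k|Q_enc|/r² = (8.99×10^9)(5.638×10^-7)/(0.291)² = 5.99e4 N/C.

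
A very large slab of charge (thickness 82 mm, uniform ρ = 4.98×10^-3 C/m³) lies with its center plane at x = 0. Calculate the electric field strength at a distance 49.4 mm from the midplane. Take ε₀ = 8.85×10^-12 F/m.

The point |x| = 49.4 mm lies outside the slab (half-thickness 0.041 m). A symmetric pillbox spanning the full slab encloses Q_enc = ρ·d·A.
Flux = 2EA ⇒ E = |ρ|d/(2ε₀), independent of distance outside.
E = (4.98e-3)(0.082)/(2·8.85×10^-12) = 2.31e7 N/C.

|E| = 2.31×10^7 N/C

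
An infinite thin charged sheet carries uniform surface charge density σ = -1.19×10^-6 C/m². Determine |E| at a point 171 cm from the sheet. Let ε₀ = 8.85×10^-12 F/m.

|E| ≈ 6.72e4 N/C

By planar symmetry E is perpendicular to the sheet and uniform; use a Gaussian pillbox with flat faces of area A on each side of the sheet.
Only the two end caps contribute flux: Φ = 2EA. With Q_enc = σA, Gauss's law gives E = |σ|/(2ε₀).
E = |σ|/(2ε₀) = (1.19×10^-6)/(2·8.85×10^-12) = 6.72×10^4 N/C.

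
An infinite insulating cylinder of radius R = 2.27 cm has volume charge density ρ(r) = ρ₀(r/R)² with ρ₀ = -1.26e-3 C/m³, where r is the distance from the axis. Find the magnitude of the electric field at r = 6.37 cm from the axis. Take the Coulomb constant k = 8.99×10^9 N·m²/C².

E ≈ 2.88×10^5 N/C

Take a coaxial cylindrical Gaussian surface of radius r = 6.37 cm and length L (r > R, full charge per length enclosed).
λ_enc = 2π ∫₀^R ρ₀(r'/R)^2 r' dr' = 2πρ₀R²/4 = -1.02×10^-6 C/m.
Gauss's law: E·2πrL = λ_enc L/ε₀.
E = 2k|λ_enc|/r = 2(8.99×10^9)(1.02e-6)/(0.0637) = 2.88×10^5 N/C.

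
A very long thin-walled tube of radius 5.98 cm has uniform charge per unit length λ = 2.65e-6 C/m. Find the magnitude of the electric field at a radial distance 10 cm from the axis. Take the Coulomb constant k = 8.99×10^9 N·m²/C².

By cylindrical symmetry E is radial; use a coaxial Gaussian cylinder of radius 10 cm and length L (r > 5.98 cm).
The full line charge is enclosed: λ_enc = 2.65×10^-6 C/m.
Gauss's law: E·2πrL = λ_enc L/ε₀.
E = 2k|λ_enc|/r = 2(8.99×10^9)(2.65×10^-6)/(0.1) = 4.76e5 N/C.

E ≈ 4.76×10^5 N/C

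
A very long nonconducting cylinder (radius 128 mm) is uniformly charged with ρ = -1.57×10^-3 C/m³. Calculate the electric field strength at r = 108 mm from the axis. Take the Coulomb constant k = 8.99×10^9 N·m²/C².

E ≈ 9.58e6 N/C

By cylindrical symmetry E is radial; use a coaxial Gaussian cylinder of radius 108 mm and length L (r < R).
Enclosed charge per unit length: λ_enc = ρ·πr² = (-1.57×10^-3)π(0.108)² = -5.753e-5 C/m.
By Gauss's law (flux through the curved wall only), E·2πrL = λ_enc L/ε₀.
E = 2k|λ_enc|/r = 2(8.99×10^9)(5.753e-5)/(0.108) = 9.58e6 N/C.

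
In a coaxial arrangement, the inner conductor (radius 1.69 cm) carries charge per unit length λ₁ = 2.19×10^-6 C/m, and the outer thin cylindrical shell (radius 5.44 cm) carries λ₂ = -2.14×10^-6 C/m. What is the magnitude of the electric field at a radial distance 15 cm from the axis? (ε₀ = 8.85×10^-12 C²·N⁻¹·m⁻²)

5.99×10^3 V/m

Take a coaxial cylindrical Gaussian surface of radius r = 15 cm and length L (r > 5.44 cm, enclosing both).
λ_enc = λ₁ + λ₂ = (2.19×10^-6) + (-2.14×10^-6) = 5.00×10^-8 C/m.
Since E is radial and uniform over the curved surface, Φ = E·2πrL = Q_enc/ε₀ = λ_enc L/ε₀.
E = |λ_enc|/(2πε₀r) = (5.00×10^-8)/(2π·8.85×10^-12·0.15) = 5.99e3 N/C.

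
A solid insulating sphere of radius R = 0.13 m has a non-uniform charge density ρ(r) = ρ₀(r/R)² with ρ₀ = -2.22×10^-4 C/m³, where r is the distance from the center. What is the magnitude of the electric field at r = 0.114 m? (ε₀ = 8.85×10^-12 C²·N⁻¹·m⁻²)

|E| = 4.40e5 V/m

Use a concentric Gaussian sphere at r = 0.114 m (r < R).
Q_enc = ∫₀^r ρ(r')·4πr'² dr' = (4πρ₀/R²) ∫₀^r r'^4 dr' = 4πρ₀ r^5/(5·R²) = -6.357×10^-7 C.
Gauss's law: E·4πr² = Q_enc/ε₀.
E = |Q_enc|/(4πε₀r²) = (6.357×10^-7)/(4π·8.85×10^-12·(0.114)²) = 4.40×10^5 N/C.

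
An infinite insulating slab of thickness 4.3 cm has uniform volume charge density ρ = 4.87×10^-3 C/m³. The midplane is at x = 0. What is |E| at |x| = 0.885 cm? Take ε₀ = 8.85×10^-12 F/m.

|E| ≈ 4.87×10^6 V/m

By symmetry E is perpendicular to the slab. A Gaussian pillbox from −0.885 cm to +0.885 cm (face area A) lies entirely within the slab.
Q_enc = ρ·(2x)·A and flux = 2EA, so 2EA = 2ρxA/ε₀ ⇒ E = |ρ|x/ε₀.
E = (4.87×10^-3)(0.00885)/(8.85×10^-12) = 4.87e6 N/C.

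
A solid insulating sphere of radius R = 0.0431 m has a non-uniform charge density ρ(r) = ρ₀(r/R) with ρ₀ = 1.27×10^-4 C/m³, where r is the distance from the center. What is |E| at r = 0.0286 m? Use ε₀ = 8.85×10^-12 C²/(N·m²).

Symmetry ⇒ E = E(r) r̂. Gaussian sphere of radius r = 0.0286 m (r < R).
Q_enc = ∫₀^r ρ(r')·4πr'² dr' = (4πρ₀/R) ∫₀^r r'^3 dr' = 4πρ₀ r^4/(4·R) = 6.194×10^-9 C.
Applying ∮E·dA = Q_enc/ε₀ with Φ = E(4πr²):
E = |Q_enc|/(4πε₀r²) = (6.194×10^-9)/(4π·8.85×10^-12·(0.0286)²) = 6.81×10^4 N/C.

|E| ≈ 6.81×10^4 N/C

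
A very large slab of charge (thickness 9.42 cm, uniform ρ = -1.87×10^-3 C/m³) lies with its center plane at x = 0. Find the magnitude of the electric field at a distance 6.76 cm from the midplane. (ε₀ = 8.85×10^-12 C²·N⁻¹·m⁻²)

The point |x| = 6.76 cm lies outside the slab (half-thickness 0.0471 m). A symmetric pillbox spanning the full slab encloses Q_enc = ρ·d·A.
Flux = 2EA ⇒ E = |ρ|d/(2ε₀), independent of distance outside.
E = (1.87×10^-3)(0.0942)/(2·8.85×10^-12) = 9.95e6 N/C.

|E| = 9.95e6 V/m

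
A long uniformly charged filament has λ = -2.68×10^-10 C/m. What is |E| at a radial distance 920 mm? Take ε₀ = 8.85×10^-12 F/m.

Coaxial Gaussian cylinder, radius r = 920 mm, length L.
Q_enc = λL, so λ_enc = -2.68×10^-10 C/m.
Applying ∮E·dA = Q_enc/ε₀ with the end caps contributing no flux:
E = |λ_enc|/(2πε₀r) = (2.68e-10)/(2π·8.85×10^-12·0.92) = 5.24 N/C.

|E| ≈ 5.24 N/C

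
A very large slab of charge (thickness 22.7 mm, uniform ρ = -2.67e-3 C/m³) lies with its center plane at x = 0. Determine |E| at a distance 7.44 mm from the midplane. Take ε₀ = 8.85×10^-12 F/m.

By symmetry E is perpendicular to the slab. A Gaussian pillbox from −7.44 mm to +7.44 mm (face area A) lies entirely within the slab.
Q_enc = ρ·(2x)·A and flux = 2EA, so 2EA = 2ρxA/ε₀ ⇒ E = |ρ|x/ε₀.
E = (2.67e-3)(0.00744)/(8.85×10^-12) = 2.24×10^6 N/C.

|E| ≈ 2.24e6 V/m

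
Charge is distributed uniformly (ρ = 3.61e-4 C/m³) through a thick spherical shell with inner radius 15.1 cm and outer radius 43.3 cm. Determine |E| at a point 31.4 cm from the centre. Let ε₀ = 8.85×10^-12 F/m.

|E| = 3.79×10^6 N/C

Take a concentric spherical Gaussian surface of radius r = 31.4 cm (within the shell material, 15.1 cm < r < 43.3 cm).
Only the shell between 15.1 cm and r is enclosed: Q_enc = ρ·(4π/3)(r³ − a³) = (3.61×10^-4)·(4π/3)·((0.314)³ − (0.151)³) = 4.161e-5 C.
Since E is radial and uniform over the Gaussian sphere, Φ = E·4πr² = Q_enc/ε₀.
E = |Q_enc|/(4πε₀r²) = (4.161e-5)/(4π·8.85×10^-12·(0.314)²) = 3.79×10^6 N/C.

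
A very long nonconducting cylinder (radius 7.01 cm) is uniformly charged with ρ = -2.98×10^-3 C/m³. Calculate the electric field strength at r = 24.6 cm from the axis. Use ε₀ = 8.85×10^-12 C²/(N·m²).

|E| = 3.36e6 V/m

Coaxial Gaussian cylinder, radius r = 24.6 cm, length L (r > 7.01 cm, full cross-section enclosed).
λ_enc = ρ·πR² = (-2.98e-3)π(0.0701)² = -4.60×10^-5 C/m.
Applying ∮E·dA = Q_enc/ε₀ with the end caps contributing no flux:
E = |λ_enc|/(2πε₀r) = (4.60×10^-5)/(2π·8.85×10^-12·0.246) = 3.36×10^6 N/C.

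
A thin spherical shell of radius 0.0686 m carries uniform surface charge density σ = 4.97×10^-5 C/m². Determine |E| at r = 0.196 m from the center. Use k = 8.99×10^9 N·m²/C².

E = 6.88×10^5 V/m

Use a concentric Gaussian sphere at r = 0.196 m (r > 0.0686 m).
The entire shell is enclosed: Q_enc = σ·4πR² = (4.97×10^-5)·4π·(0.0686)² = 2.939e-6 C.
Applying ∮E·dA = Q_enc/ε₀ with Φ = E(4πr²):
E = k|Q_enc|/r² = (8.99×10^9)(2.939×10^-6)/(0.196)² = 6.88×10^5 N/C.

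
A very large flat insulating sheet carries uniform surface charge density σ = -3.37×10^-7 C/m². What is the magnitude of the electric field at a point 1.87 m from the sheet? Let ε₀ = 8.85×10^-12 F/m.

1.90e4 N/C

By planar symmetry E is perpendicular to the sheet and uniform; use a Gaussian pillbox with flat faces of area A on each side of the sheet.
Only the two end caps contribute flux: Φ = 2EA. With Q_enc = σA, Gauss's law gives E = |σ|/(2ε₀).
E = |σ|/(2ε₀) = (3.37×10^-7)/(2·8.85×10^-12) = 1.90e4 N/C.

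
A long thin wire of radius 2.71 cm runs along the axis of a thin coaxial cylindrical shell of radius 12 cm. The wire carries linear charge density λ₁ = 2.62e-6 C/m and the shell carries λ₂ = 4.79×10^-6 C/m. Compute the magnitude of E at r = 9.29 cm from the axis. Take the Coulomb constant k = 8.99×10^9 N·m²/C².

E = 5.07×10^5 N/C

Coaxial Gaussian cylinder, radius r = 9.29 cm, length L (between the conductors, 2.71 cm < r < 12 cm).
Only the inner wire is enclosed; the outer shell contributes nothing inside itself. λ_enc = λ₁ = 2.62×10^-6 C/m.
Applying ∮E·dA = Q_enc/ε₀ with the end caps contributing no flux:
E = 2k|λ_enc|/r = 2(8.99×10^9)(2.62e-6)/(0.0929) = 5.07e5 N/C.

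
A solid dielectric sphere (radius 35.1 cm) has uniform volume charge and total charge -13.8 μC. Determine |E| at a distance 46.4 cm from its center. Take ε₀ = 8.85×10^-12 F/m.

Use a concentric Gaussian sphere at r = 46.4 cm (r > R, so the entire charge is enclosed).
Q_enc = -13.8 μC = -1.38×10^-5 C.
Gauss's law: E·4πr² = Q_enc/ε₀.
E = |Q_enc|/(4πε₀r²) = (1.38e-5)/(4π·8.85×10^-12·(0.464)²) = 5.76×10^5 N/C.

E = 5.76×10^5 N/C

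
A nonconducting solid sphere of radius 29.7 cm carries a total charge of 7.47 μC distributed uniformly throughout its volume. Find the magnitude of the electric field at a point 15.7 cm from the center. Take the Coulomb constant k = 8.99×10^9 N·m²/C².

By spherical symmetry E is radial; choose a Gaussian sphere of radius r = 15.7 cm (r < R).
For a uniform sphere the enclosed fraction is (r/R)³, so Q_enc = (7.47 μC)(0.157/0.297)³ = 1.103×10^-6 C.
By Gauss's law, ∮E·dA = E·4πr² = Q_enc/ε₀.
E = k|Q_enc|/r² = (8.99×10^9)(1.103×10^-6)/(0.157)² = 4.02×10^5 N/C.

E = 4.02×10^5 N/C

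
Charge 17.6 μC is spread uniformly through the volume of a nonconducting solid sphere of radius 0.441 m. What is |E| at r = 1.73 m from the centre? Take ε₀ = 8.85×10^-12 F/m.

5.29×10^4 N/C

Symmetry ⇒ E = E(r) r̂. Gaussian sphere of radius r = 1.73 m (r > R, so the entire charge is enclosed).
Q_enc = 17.6 μC = 1.76e-5 C.
By Gauss's law, ∮E·dA = E·4πr² = Q_enc/ε₀.
E = |Q_enc|/(4πε₀r²) = (1.76×10^-5)/(4π·8.85×10^-12·(1.73)²) = 5.29×10^4 N/C.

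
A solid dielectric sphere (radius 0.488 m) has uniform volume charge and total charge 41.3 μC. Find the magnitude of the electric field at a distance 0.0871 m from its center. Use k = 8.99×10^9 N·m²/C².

|E| ≈ 2.78×10^5 N/C

Use a concentric Gaussian sphere at r = 0.0871 m (r < R).
For a uniform sphere the enclosed fraction is (r/R)³, so Q_enc = (41.3 μC)(0.0871/0.488)³ = 2.348e-7 C.
By Gauss's law, ∮E·dA = E·4πr² = Q_enc/ε₀.
E = k|Q_enc|/r² = (8.99×10^9)(2.348×10^-7)/(0.0871)² = 2.78×10^5 N/C.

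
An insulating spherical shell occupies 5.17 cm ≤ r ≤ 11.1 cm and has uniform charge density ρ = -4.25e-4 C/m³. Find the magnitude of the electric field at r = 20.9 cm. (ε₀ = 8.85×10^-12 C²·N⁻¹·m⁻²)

Symmetry ⇒ E = E(r) r̂. Gaussian sphere of radius r = 20.9 cm (r > 11.1 cm, enclosing the whole shell).
Q_enc = ρ·(4π/3)(b³ − a³) = (-4.25×10^-4)·(4π/3)·((0.111)³ − (0.0517)³) = -2.189×10^-6 C.
Since E is radial and uniform over the Gaussian sphere, Φ = E·4πr² = Q_enc/ε₀.
E = |Q_enc|/(4πε₀r²) = (2.189×10^-6)/(4π·8.85×10^-12·(0.209)²) = 4.51e5 N/C.

|E| = 4.51×10^5 N/C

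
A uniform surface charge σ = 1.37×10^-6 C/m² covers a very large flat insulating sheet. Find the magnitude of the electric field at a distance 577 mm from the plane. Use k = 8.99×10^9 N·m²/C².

E ≈ 7.74×10^4 N/C

Choose a cylindrical pillbox piercing the sheet, end faces (area A) parallel to it.
Flux Φ = 2EA and Q_enc = σA, so 2EA = σA/ε₀ ⇒ E = |σ|/(2ε₀), independent of distance.
E = 2πk|σ| = 2π(8.99×10^9)(1.37×10^-6) = 7.74×10^4 N/C.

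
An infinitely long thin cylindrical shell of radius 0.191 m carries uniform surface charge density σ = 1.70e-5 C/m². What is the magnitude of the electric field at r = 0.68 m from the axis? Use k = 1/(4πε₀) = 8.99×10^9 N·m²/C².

Coaxial Gaussian cylinder, radius r = 0.68 m, length L (r > 0.191 m).
The whole shell is enclosed: λ_enc = σ·2πR = (1.70×10^-5)·2π·(0.191) = 2.04×10^-5 C/m.
Since E is radial and uniform over the curved surface, Φ = E·2πrL = Q_enc/ε₀ = λ_enc L/ε₀.
E = 2k|λ_enc|/r = 2(8.99×10^9)(2.04×10^-5)/(0.68) = 5.39e5 N/C.

|E| = 5.39×10^5 N/C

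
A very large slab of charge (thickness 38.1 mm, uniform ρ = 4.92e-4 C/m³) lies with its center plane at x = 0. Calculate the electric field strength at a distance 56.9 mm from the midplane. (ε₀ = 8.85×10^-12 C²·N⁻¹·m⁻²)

The point |x| = 56.9 mm lies outside the slab (half-thickness 0.01905 m). A symmetric pillbox spanning the full slab encloses Q_enc = ρ·d·A.
Flux = 2EA ⇒ E = |ρ|d/(2ε₀), independent of distance outside.
E = (4.92×10^-4)(0.0381)/(2·8.85×10^-12) = 1.06e6 N/C.

E = 1.06×10^6 N/C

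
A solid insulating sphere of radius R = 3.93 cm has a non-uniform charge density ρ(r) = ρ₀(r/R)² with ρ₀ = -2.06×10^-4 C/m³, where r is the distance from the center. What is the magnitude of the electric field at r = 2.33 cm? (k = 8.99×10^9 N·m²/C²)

|E| = 3.81e4 V/m

Take a concentric spherical Gaussian surface of radius r = 2.33 cm (r < R).
Q_enc = ∫₀^r ρ(r')·4πr'² dr' = (4πρ₀/R²) ∫₀^r r'^4 dr' = 4πρ₀ r^5/(5·R²) = -2.302×10^-9 C.
Since E is radial and uniform over the Gaussian sphere, Φ = E·4πr² = Q_enc/ε₀.
E = k|Q_enc|/r² = (8.99×10^9)(2.302×10^-9)/(0.0233)² = 3.81×10^4 N/C.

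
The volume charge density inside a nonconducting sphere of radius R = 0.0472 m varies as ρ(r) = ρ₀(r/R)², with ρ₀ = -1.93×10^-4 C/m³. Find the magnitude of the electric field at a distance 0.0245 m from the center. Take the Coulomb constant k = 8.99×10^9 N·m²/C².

E ≈ 2.88e4 N/C

Take a concentric spherical Gaussian surface of radius r = 0.0245 m (r < R).
Q_enc = ∫₀^r ρ(r')·4πr'² dr' = (4πρ₀/R²) ∫₀^r r'^4 dr' = 4πρ₀ r^5/(5·R²) = -1.922e-9 C.
Gauss's law: E·4πr² = Q_enc/ε₀.
E = k|Q_enc|/r² = (8.99×10^9)(1.922e-9)/(0.0245)² = 2.88e4 N/C.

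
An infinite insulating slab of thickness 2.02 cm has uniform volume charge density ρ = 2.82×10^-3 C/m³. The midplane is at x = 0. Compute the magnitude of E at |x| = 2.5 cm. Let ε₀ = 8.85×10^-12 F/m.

|E| = 3.22×10^6 V/m

The point |x| = 2.5 cm lies outside the slab (half-thickness 0.0101 m). A symmetric pillbox spanning the full slab encloses Q_enc = ρ·d·A.
Flux = 2EA ⇒ E = |ρ|d/(2ε₀), independent of distance outside.
E = (2.82e-3)(0.0202)/(2·8.85×10^-12) = 3.22×10^6 N/C.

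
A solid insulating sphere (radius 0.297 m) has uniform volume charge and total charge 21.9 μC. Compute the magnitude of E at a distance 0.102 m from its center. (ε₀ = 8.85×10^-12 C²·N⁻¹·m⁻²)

By spherical symmetry E is radial; choose a Gaussian sphere of radius r = 0.102 m (r < R).
For a uniform sphere the enclosed fraction is (r/R)³, so Q_enc = (21.9 μC)(0.102/0.297)³ = 8.871×10^-7 C.
Gauss's law: E·4πr² = Q_enc/ε₀.
E = |Q_enc|/(4πε₀r²) = (8.871×10^-7)/(4π·8.85×10^-12·(0.102)²) = 7.67e5 N/C.

|E| = 7.67×10^5 N/C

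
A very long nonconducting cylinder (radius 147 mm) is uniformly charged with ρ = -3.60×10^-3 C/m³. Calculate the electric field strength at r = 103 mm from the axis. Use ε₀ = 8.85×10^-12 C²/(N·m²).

E ≈ 2.09×10^7 V/m

Coaxial Gaussian cylinder, radius r = 103 mm, length L (r < R).
Enclosed charge per unit length: λ_enc = ρ·πr² = (-3.60e-3)π(0.103)² = -1.20×10^-4 C/m.
By Gauss's law (flux through the curved wall only), E·2πrL = λ_enc L/ε₀.
E = |λ_enc|/(2πε₀r) = (1.20×10^-4)/(2π·8.85×10^-12·0.103) = 2.09×10^7 N/C.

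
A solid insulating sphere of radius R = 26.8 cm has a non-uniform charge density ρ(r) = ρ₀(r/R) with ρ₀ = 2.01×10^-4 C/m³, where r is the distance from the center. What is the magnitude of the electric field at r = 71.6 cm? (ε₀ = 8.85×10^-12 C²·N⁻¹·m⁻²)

2.13×10^5 N/C

By spherical symmetry E is radial; choose a Gaussian sphere of radius r = 71.6 cm (r > R, all charge enclosed).
Q_enc = 4π ∫₀^R ρ₀(r'/R)^1 r'² dr' = 4πρ₀R³/4 = 1.215×10^-5 C.
Applying ∮E·dA = Q_enc/ε₀ with Φ = E(4πr²):
E = |Q_enc|/(4πε₀r²) = (1.215×10^-5)/(4π·8.85×10^-12·(0.716)²) = 2.13×10^5 N/C.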